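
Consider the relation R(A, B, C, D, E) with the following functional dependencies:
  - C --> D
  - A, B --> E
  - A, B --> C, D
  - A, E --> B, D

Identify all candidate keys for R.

{A, B}, {A, E}

No FD produces {A}, so it must be in every candidate key.
{A, B}⁺ = {A, B, C, D, E}, which is every attribute, so {A, B} is a candidate key.
{A, E}⁺ = {A, B, C, D, E}, which is every attribute, so {A, E} is a candidate key.
These are minimal and exhaustive — every other superkey contains one of them.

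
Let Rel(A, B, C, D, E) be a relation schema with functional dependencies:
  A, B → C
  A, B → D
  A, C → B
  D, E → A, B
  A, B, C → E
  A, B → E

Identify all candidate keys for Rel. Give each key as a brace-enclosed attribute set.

{A, B}⁺ = {A, B, C, D, E} — all of the relation — so {A, B} is a candidate key.
{A, C}⁺ = {A, B, C, D, E} — all of the relation — so {A, C} is a candidate key.
{D, E}⁺ = {A, B, C, D, E} — all of the relation — so {D, E} is a candidate key.
These are minimal and exhaustive — every other superkey contains one of them.

{A, B}, {A, C}, {D, E}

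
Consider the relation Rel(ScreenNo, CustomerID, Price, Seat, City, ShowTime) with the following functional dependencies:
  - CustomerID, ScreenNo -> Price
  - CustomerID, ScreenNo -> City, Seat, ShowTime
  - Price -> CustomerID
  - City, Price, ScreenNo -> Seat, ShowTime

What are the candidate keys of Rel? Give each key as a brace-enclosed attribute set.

No FD produces {ScreenNo}, so it must be in every candidate key.
{CustomerID, ScreenNo} is a candidate key since {CustomerID, ScreenNo}⁺ = {City, CustomerID, Price, ScreenNo, Seat, ShowTime} covers every attribute.
{Price, ScreenNo} is a candidate key since {Price, ScreenNo}⁺ = {City, CustomerID, Price, ScreenNo, Seat, ShowTime} covers every attribute.
These are minimal and exhaustive — every other superkey contains one of them.

{CustomerID, ScreenNo}, {Price, ScreenNo}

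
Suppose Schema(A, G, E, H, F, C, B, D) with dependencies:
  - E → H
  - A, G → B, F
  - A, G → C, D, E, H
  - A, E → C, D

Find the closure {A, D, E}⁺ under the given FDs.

Start with {A, D, E}.
E → H applies; add {H} → now {A, D, E, H}.
A, E → C, D applies; add {C} → now {A, C, D, E, H}.
No further FD applies.

{A, C, D, E, H}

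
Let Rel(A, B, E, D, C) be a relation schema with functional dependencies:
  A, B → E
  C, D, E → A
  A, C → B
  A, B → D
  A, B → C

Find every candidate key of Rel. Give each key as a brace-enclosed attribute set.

{A, B}⁺ = {A, B, C, D, E}, which is every attribute, so {A, B} is a candidate key.
{A, C}⁺ = {A, B, C, D, E}, which is every attribute, so {A, C} is a candidate key.
{C, D, E}⁺ = {A, B, C, D, E}, which is every attribute, so {C, D, E} is a candidate key.
These are minimal and exhaustive — every other superkey contains one of them.

{A, B}, {A, C}, {C, D, E}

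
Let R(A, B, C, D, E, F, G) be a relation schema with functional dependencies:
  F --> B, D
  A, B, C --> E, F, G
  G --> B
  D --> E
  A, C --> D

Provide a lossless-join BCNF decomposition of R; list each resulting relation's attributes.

{A, C, F, G}; {B, D, F}; {D, E}

Candidate keys of the original relation: {A, B, C}, {A, C, F}, {A, C, G}.
Within {A, B, C, D, E, F, G}: {F}⁺ ∩ {A, B, C, D, E, F, G} = {B, D, E, F}, not the whole set, so F --> B, D, E violates BCNF; decompose into {B, D, E, F} and {A, C, F, G}.
Within {B, D, E, F}: {D}⁺ ∩ {B, D, E, F} = {D, E}, not the whole set, so D --> E violates BCNF; decompose into {D, E} and {B, D, F}.
{D, E} has no BCNF violation.
{B, D, F} has no BCNF violation.
{A, C, F, G} has no BCNF violation.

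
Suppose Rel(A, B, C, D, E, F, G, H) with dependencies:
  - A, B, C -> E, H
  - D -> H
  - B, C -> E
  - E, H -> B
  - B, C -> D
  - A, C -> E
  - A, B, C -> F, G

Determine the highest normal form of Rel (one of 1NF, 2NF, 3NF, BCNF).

Candidate keys: {A, B, C}, {A, C, D}, {A, C, H}. Prime attributes: {A, B, C, D, H}.
D -> H: {D}⁺ = {D, H}, which is not all of the attributes, so the left side is not a superkey — BCNF is violated.
B, C -> E determines the non-prime attribute {E} from a non-superkey — 3NF is violated.
{A, C} is a proper subset of the key {A, B, C}, and {A, C}⁺ contains the non-prime attribute {E} — a partial dependency, so 2NF is violated.

1NF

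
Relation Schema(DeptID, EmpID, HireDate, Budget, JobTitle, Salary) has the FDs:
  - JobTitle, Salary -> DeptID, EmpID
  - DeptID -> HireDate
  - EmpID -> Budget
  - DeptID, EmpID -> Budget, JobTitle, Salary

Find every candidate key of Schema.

{DeptID, EmpID}, {JobTitle, Salary}

{DeptID, EmpID}⁺ = {Budget, DeptID, EmpID, HireDate, JobTitle, Salary} — all of the relation — so {DeptID, EmpID} is a candidate key.
{JobTitle, Salary}⁺ = {Budget, DeptID, EmpID, HireDate, JobTitle, Salary} — all of the relation — so {JobTitle, Salary} is a candidate key.
No proper subset of any of these is a key, and no other minimal superkey exists.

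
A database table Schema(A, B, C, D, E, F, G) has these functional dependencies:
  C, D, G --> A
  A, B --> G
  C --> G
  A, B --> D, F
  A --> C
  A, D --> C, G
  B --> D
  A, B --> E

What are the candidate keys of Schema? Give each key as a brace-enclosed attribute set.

{A, B}, {B, C}

No FD produces {B}, so it must be in every candidate key.
{A, B}⁺ = {A, B, C, D, E, F, G} — all of the relation — so {A, B} is a candidate key.
{B, C}⁺ = {A, B, C, D, E, F, G} — all of the relation — so {B, C} is a candidate key.
No proper subset of any of these is a key, and no other minimal superkey exists.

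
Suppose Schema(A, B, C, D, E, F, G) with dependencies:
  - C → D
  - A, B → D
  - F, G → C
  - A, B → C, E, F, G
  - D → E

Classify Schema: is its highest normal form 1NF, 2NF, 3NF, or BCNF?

Candidate key: {A, B}. Prime attributes: {A, B}.
C → D breaks BCNF: {C}⁺ = {C, D, E}, so {C} is not a superkey.
C → D determines the non-prime attribute {D} from a non-superkey — 3NF is violated.
No non-prime attribute depends on a proper subset of any candidate key, so 2NF holds.

2NF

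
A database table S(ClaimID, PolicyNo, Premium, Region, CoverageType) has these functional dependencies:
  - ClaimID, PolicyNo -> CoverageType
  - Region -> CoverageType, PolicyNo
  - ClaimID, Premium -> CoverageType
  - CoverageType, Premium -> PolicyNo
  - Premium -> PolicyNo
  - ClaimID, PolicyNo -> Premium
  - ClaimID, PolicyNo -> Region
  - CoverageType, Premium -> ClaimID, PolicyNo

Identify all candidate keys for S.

{ClaimID, PolicyNo}⁺ = {ClaimID, CoverageType, PolicyNo, Premium, Region}, which is every attribute, so {ClaimID, PolicyNo} is a candidate key.
{ClaimID, Premium}⁺ = {ClaimID, CoverageType, PolicyNo, Premium, Region}, which is every attribute, so {ClaimID, Premium} is a candidate key.
{ClaimID, Region}⁺ = {ClaimID, CoverageType, PolicyNo, Premium, Region}, which is every attribute, so {ClaimID, Region} is a candidate key.
{CoverageType, Premium}⁺ = {ClaimID, CoverageType, PolicyNo, Premium, Region}, which is every attribute, so {CoverageType, Premium} is a candidate key.
{Premium, Region}⁺ = {ClaimID, CoverageType, PolicyNo, Premium, Region}, which is every attribute, so {Premium, Region} is a candidate key.
Any other superkey properly contains one of these, so there are no further candidate keys.

{ClaimID, PolicyNo}, {ClaimID, Premium}, {ClaimID, Region}, {CoverageType, Premium}, {Premium, Region}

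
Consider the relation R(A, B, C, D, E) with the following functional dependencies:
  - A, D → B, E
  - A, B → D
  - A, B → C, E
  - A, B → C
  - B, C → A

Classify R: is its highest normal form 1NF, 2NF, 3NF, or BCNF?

Candidate keys: {A, B}, {A, D}, {B, C}. Prime attributes: {A, B, C, D}.
Every FD has a superkey on the left, so the relation is in BCNF.

BCNF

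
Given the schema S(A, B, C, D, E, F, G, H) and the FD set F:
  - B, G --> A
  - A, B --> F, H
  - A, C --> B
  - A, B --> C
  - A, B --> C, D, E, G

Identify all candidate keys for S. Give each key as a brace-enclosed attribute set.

{A, B}⁺ = {A, B, C, D, E, F, G, H}, which is every attribute, so {A, B} is a candidate key.
{A, C}⁺ = {A, B, C, D, E, F, G, H}, which is every attribute, so {A, C} is a candidate key.
{B, G}⁺ = {A, B, C, D, E, F, G, H}, which is every attribute, so {B, G} is a candidate key.
Any other superkey properly contains one of these, so there are no further candidate keys.

{A, B}, {A, C}, {B, G}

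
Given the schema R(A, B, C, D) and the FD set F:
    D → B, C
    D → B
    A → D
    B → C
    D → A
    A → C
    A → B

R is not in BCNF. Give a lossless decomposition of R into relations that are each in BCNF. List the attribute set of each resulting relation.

Candidate keys of the original relation: {A}, {D}.
In {A, B, C, D}, {B} is not a superkey ({B}⁺ restricted to this set is {B, C}), so split on B → C into {B, C} and {A, B, D}.
{B, C}: every determinant is a superkey — BCNF.
{A, B, D}: every determinant is a superkey — BCNF.

{A, B, D}; {B, C}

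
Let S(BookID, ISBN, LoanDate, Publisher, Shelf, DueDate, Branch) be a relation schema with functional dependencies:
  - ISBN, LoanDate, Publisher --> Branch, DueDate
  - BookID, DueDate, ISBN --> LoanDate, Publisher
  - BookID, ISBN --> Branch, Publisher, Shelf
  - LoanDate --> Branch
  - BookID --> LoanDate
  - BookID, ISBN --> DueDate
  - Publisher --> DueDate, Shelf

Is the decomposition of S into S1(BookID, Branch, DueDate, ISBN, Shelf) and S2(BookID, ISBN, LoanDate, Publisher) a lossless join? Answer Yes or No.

Yes

S1 ∩ S2 = {BookID, ISBN}; its closure under F is {BookID, Branch, DueDate, ISBN, LoanDate, Publisher, Shelf}.
Since S1 ⊆ {BookID, Branch, DueDate, ISBN, LoanDate, Publisher, Shelf}, the intersection is a superkey of S1; the decomposition is lossless.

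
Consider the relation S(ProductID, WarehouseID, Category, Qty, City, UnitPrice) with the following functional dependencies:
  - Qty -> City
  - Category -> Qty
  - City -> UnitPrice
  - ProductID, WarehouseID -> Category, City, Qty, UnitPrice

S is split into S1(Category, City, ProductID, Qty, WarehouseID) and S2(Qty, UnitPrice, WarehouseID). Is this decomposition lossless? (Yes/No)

Yes

Common attributes: {Qty, WarehouseID}; their closure is {City, Qty, UnitPrice, WarehouseID}.
S2 is contained in that closure, so S1 ∩ S2 -> S2 holds and the join is lossless.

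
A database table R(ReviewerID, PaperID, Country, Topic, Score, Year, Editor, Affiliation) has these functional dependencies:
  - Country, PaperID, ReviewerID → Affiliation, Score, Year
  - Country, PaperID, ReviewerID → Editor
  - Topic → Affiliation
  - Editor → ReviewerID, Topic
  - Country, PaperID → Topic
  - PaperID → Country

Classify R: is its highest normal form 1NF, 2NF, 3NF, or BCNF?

1NF

Candidate keys: {Editor, PaperID}, {PaperID, ReviewerID}. Prime attributes: {Editor, PaperID, ReviewerID}.
Topic → Affiliation breaks BCNF: {Topic}⁺ = {Affiliation, Topic}, so {Topic} is not a superkey.
Because {Affiliation} is non-prime and the left side of Topic → Affiliation is not a superkey, the relation is not in 3NF.
{Editor} is a proper subset of the key {Editor, PaperID}, and {Editor}⁺ contains the non-prime attributes {Affiliation, Topic} — a partial dependency, so 2NF is violated.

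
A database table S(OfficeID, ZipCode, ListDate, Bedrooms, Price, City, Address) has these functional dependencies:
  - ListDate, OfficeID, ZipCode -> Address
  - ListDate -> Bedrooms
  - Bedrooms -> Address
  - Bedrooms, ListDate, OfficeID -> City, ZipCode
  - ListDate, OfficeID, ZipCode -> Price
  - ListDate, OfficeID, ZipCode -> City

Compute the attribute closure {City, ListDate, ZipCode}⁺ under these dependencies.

Start with {City, ListDate, ZipCode}.
ListDate -> Bedrooms applies; add {Bedrooms} → now {Bedrooms, City, ListDate, ZipCode}.
Bedrooms -> Address applies; add {Address} → now {Address, Bedrooms, City, ListDate, ZipCode}.
No further FD applies.

{Address, Bedrooms, City, ListDate, ZipCode}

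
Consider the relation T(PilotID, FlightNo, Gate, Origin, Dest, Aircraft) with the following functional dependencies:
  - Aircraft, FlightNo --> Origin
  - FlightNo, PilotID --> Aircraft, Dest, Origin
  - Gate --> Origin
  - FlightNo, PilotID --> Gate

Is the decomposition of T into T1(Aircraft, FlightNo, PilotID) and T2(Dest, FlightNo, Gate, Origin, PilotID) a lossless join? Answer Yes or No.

Yes

The shared attributes are {FlightNo, PilotID} and {FlightNo, PilotID}⁺ = {Aircraft, Dest, FlightNo, Gate, Origin, PilotID}.
This includes all of T1, so the common attributes are a superkey of T1 — the join is lossless.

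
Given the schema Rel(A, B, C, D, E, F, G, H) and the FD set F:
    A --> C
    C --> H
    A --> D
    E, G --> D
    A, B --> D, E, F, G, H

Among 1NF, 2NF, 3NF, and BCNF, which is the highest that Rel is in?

1NF

Candidate key: {A, B}. Prime attributes: {A, B}.
A --> C: {A}⁺ = {A, C, D, H}, which is not all of the attributes, so the left side is not a superkey — BCNF is violated.
Because {C} is non-prime and the left side of A --> C is not a superkey, the relation is not in 3NF.
{A} is a proper subset of the key {A, B}, and {A}⁺ contains the non-prime attributes {C, D, H} — a partial dependency, so 2NF is violated.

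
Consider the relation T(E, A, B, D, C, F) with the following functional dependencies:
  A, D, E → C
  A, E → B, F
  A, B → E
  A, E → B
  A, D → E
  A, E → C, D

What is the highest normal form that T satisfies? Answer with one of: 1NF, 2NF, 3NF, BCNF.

Candidate keys: {A, B}, {A, D}, {A, E}. Prime attributes: {A, B, D, E}.
The left-hand side of every FD is a superkey, so BCNF is satisfied.

BCNF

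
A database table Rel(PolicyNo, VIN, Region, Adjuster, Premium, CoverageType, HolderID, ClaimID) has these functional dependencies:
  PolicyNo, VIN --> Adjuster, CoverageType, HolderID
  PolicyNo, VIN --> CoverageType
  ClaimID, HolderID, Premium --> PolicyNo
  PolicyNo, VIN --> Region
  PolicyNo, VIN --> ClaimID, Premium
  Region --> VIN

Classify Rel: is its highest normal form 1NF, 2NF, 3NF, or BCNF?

Candidate keys: {ClaimID, HolderID, Premium, Region}, {ClaimID, HolderID, Premium, VIN}, {PolicyNo, Region}, {PolicyNo, VIN}. Prime attributes: {ClaimID, HolderID, PolicyNo, Premium, Region, VIN}.
For ClaimID, HolderID, Premium --> PolicyNo we have {ClaimID, HolderID, Premium}⁺ = {ClaimID, HolderID, PolicyNo, Premium}; {ClaimID, HolderID, Premium} is not a superkey, so BCNF fails.
But every attribute on its right side ({PolicyNo}) is prime, and the same holds for every other non-superkey FD, so 3NF still holds.

3NF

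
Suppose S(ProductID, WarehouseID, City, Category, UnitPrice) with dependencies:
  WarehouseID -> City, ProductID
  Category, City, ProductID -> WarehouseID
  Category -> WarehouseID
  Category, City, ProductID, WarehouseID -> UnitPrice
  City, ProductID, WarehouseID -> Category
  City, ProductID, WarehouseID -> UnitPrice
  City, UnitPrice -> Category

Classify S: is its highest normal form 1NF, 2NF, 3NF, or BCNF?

Candidate keys: {Category}, {City, UnitPrice}, {WarehouseID}. Prime attributes: {Category, City, UnitPrice, WarehouseID}.
Each dependency's left side is a superkey — BCNF holds.

BCNF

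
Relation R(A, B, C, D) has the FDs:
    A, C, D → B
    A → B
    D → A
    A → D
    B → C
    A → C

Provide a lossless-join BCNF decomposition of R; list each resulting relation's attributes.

{A, B, D}; {B, C}

Candidate keys of the original relation: {A}, {D}.
In {A, B, C, D}, {B} is not a superkey ({B}⁺ restricted to this set is {B, C}), so split on B → C into {B, C} and {A, B, D}.
{B, C} is in BCNF.
{A, B, D} is in BCNF.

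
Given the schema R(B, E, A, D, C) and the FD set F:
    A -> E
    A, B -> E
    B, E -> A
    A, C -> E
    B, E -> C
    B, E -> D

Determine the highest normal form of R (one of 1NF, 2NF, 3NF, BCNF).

Candidate keys: {A, B}, {B, E}. Prime attributes: {A, B, E}.
For A -> E we have {A}⁺ = {A, E}; {A} is not a superkey, so BCNF fails.
But every attribute on its right side ({E}) is prime, and the same holds for every other non-superkey FD, so 3NF still holds.

3NF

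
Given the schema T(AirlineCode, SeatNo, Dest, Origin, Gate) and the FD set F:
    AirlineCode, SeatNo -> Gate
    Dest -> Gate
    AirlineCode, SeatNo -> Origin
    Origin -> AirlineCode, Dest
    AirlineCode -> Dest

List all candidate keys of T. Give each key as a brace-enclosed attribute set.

No FD produces {SeatNo}, so it must be in every candidate key.
{AirlineCode, SeatNo} is a candidate key since {AirlineCode, SeatNo}⁺ = {AirlineCode, Dest, Gate, Origin, SeatNo} covers every attribute.
{Origin, SeatNo} is a candidate key since {Origin, SeatNo}⁺ = {AirlineCode, Dest, Gate, Origin, SeatNo} covers every attribute.
Any other superkey properly contains one of these, so there are no further candidate keys.

{AirlineCode, SeatNo}, {Origin, SeatNo}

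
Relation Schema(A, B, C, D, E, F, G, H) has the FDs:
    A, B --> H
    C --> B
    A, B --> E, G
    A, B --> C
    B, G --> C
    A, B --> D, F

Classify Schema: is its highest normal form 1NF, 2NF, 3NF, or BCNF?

3NF

Candidate keys: {A, B}, {A, C}. Prime attributes: {A, B, C}.
For C --> B we have {C}⁺ = {B, C}; {C} is not a superkey, so BCNF fails.
Since {B} ⊆ prime attributes and every other non-superkey FD also has a prime right side, the schema is in 3NF.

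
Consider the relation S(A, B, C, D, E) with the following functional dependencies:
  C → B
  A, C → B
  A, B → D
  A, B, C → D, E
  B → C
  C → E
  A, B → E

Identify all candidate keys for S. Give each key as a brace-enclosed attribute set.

Attributes never on any right-hand side: {A} — every candidate key must contain it.
{A, B}⁺ = {A, B, C, D, E} — all of the relation — so {A, B} is a candidate key.
{A, C}⁺ = {A, B, C, D, E} — all of the relation — so {A, C} is a candidate key.
No proper subset of any of these is a key, and no other minimal superkey exists.

{A, B}, {A, C}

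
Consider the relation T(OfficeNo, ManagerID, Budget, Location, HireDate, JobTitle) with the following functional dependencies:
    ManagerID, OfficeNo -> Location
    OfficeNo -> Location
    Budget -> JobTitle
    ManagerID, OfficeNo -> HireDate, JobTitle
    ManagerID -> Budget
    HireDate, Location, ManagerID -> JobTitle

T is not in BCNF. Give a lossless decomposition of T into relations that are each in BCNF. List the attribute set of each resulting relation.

Candidate key of the original relation: {ManagerID, OfficeNo}.
In {Budget, HireDate, JobTitle, Location, ManagerID, OfficeNo}, {OfficeNo} is not a superkey ({OfficeNo}⁺ restricted to this set is {Location, OfficeNo}), so split on OfficeNo -> Location into {Location, OfficeNo} and {Budget, HireDate, JobTitle, ManagerID, OfficeNo}.
{Location, OfficeNo} is in BCNF.
In {Budget, HireDate, JobTitle, ManagerID, OfficeNo}, {Budget} is not a superkey ({Budget}⁺ restricted to this set is {Budget, JobTitle}), so split on Budget -> JobTitle into {Budget, JobTitle} and {Budget, HireDate, ManagerID, OfficeNo}.
{Budget, JobTitle} is in BCNF.
In {Budget, HireDate, ManagerID, OfficeNo}, {ManagerID} is not a superkey ({ManagerID}⁺ restricted to this set is {Budget, ManagerID}), so split on ManagerID -> Budget into {Budget, ManagerID} and {HireDate, ManagerID, OfficeNo}.
{Budget, ManagerID} is in BCNF.
{HireDate, ManagerID, OfficeNo} is in BCNF.

{Budget, JobTitle}; {Budget, ManagerID}; {HireDate, ManagerID, OfficeNo}; {Location, OfficeNo}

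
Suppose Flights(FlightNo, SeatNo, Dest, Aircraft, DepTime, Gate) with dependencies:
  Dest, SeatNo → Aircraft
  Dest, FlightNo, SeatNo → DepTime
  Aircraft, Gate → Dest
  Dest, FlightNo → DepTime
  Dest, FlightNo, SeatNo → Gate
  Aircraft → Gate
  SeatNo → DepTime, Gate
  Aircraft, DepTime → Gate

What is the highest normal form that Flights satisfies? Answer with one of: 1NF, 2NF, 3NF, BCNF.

1NF

Candidate keys: {Aircraft, FlightNo, SeatNo}, {Dest, FlightNo, SeatNo}. Prime attributes: {Aircraft, Dest, FlightNo, SeatNo}.
For Dest, SeatNo → Aircraft we have {Dest, SeatNo}⁺ = {Aircraft, DepTime, Dest, Gate, SeatNo}; {Dest, SeatNo} is not a superkey, so BCNF fails.
Dest, FlightNo → DepTime has non-prime {DepTime} on the right and a non-superkey on the left, so 3NF fails.
The proper key subset {Aircraft} of {Aircraft, FlightNo, SeatNo} determines non-prime {Gate}, so the relation is not even in 2NF.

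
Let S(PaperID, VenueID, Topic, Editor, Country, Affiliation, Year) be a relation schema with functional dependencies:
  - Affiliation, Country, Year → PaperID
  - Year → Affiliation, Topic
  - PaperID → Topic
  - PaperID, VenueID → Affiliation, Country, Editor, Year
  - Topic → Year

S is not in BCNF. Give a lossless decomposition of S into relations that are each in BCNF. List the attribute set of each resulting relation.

{Affiliation, Topic, Year}; {Country, Editor, VenueID, Year}; {Country, PaperID}; {PaperID, Year}

Candidate keys of the original relation: {Country, Topic, VenueID}, {Country, VenueID, Year}, {PaperID, VenueID}.
{Affiliation, Country, Editor, PaperID, Topic, VenueID, Year}: {Affiliation, Country, Year} determines {Affiliation, Country, PaperID, Topic, Year} here but is not a superkey — split on Affiliation, Country, Year → PaperID, Topic, giving {Affiliation, Country, PaperID, Topic, Year} and {Affiliation, Country, Editor, VenueID, Year}.
{Affiliation, Country, PaperID, Topic, Year}: {Year} determines {Affiliation, Topic, Year} here but is not a superkey — split on Year → Affiliation, Topic, giving {Affiliation, Topic, Year} and {Country, PaperID, Year}.
{Affiliation, Topic, Year} is in BCNF.
{Country, PaperID, Year}: {PaperID} determines {PaperID, Year} here but is not a superkey — split on PaperID → Year, giving {PaperID, Year} and {Country, PaperID}.
{PaperID, Year} is in BCNF.
{Country, PaperID} is in BCNF.
{Affiliation, Country, Editor, VenueID, Year}: {Year} determines {Affiliation, Year} here but is not a superkey — split on Year → Affiliation, giving {Affiliation, Year} and {Country, Editor, VenueID, Year}.
{Affiliation, Year} is in BCNF.
{Country, Editor, VenueID, Year} is in BCNF.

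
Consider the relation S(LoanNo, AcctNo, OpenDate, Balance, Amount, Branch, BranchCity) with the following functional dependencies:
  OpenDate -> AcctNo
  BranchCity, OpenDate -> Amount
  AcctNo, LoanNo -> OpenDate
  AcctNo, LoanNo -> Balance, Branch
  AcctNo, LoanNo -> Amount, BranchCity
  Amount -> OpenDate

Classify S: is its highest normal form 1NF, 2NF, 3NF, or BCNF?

Candidate keys: {AcctNo, LoanNo}, {Amount, LoanNo}, {LoanNo, OpenDate}. Prime attributes: {AcctNo, Amount, LoanNo, OpenDate}.
OpenDate -> AcctNo: {OpenDate}⁺ = {AcctNo, OpenDate}, which is not all of the attributes, so the left side is not a superkey — BCNF is violated.
Since {AcctNo} ⊆ prime attributes and every other non-superkey FD also has a prime right side, the schema is in 3NF.

3NF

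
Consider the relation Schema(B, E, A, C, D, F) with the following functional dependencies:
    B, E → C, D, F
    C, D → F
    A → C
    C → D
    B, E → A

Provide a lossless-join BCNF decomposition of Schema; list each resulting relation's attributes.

Candidate key of the original relation: {B, E}.
Within {A, B, C, D, E, F}: {C, D}⁺ ∩ {A, B, C, D, E, F} = {C, D, F}, not the whole set, so C, D → F violates BCNF; decompose into {C, D, F} and {A, B, C, D, E}.
{C, D, F} has no BCNF violation.
Within {A, B, C, D, E}: {A}⁺ ∩ {A, B, C, D, E} = {A, C, D}, not the whole set, so A → C, D violates BCNF; decompose into {A, C, D} and {A, B, E}.
Within {A, C, D}: {C}⁺ ∩ {A, C, D} = {C, D}, not the whole set, so C → D violates BCNF; decompose into {C, D} and {A, C}.
{C, D} has no BCNF violation.
{A, C} has no BCNF violation.
{A, B, E} has no BCNF violation.

{A, B, E}; {A, C}; {C, D, F}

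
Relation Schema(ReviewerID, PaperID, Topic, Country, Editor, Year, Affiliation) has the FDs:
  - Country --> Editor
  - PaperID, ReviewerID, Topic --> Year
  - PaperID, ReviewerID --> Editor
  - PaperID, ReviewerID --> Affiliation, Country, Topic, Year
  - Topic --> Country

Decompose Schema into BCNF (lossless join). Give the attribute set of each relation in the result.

{Affiliation, PaperID, ReviewerID, Topic, Year}; {Country, Editor}; {Country, Topic}

Candidate key of the original relation: {PaperID, ReviewerID}.
Within {Affiliation, Country, Editor, PaperID, ReviewerID, Topic, Year}: {Country}⁺ ∩ {Affiliation, Country, Editor, PaperID, ReviewerID, Topic, Year} = {Country, Editor}, not the whole set, so Country --> Editor violates BCNF; decompose into {Country, Editor} and {Affiliation, Country, PaperID, ReviewerID, Topic, Year}.
{Country, Editor} is in BCNF.
Within {Affiliation, Country, PaperID, ReviewerID, Topic, Year}: {Topic}⁺ ∩ {Affiliation, Country, PaperID, ReviewerID, Topic, Year} = {Country, Topic}, not the whole set, so Topic --> Country violates BCNF; decompose into {Country, Topic} and {Affiliation, PaperID, ReviewerID, Topic, Year}.
{Country, Topic} is in BCNF.
{Affiliation, PaperID, ReviewerID, Topic, Year} is in BCNF.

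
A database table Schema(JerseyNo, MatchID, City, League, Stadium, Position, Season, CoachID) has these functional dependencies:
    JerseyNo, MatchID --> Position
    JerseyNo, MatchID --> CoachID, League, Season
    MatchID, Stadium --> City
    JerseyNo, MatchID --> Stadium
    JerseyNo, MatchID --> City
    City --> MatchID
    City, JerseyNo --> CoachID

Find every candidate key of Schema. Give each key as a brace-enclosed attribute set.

{City, JerseyNo}, {JerseyNo, MatchID}

{JerseyNo} never appears on the right of any FD, so every key must include it.
{City, JerseyNo}⁺ = {City, CoachID, JerseyNo, League, MatchID, Position, Season, Stadium}, which is every attribute, so {City, JerseyNo} is a candidate key.
{JerseyNo, MatchID}⁺ = {City, CoachID, JerseyNo, League, MatchID, Position, Season, Stadium}, which is every attribute, so {JerseyNo, MatchID} is a candidate key.
These are minimal and exhaustive — every other superkey contains one of them.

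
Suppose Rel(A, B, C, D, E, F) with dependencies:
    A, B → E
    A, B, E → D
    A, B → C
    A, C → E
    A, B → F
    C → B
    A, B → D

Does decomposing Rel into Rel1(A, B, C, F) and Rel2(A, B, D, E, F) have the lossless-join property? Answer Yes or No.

Yes

The shared attributes are {A, B, F} and {A, B, F}⁺ = {A, B, C, D, E, F}.
Rel1 is contained in that closure, so Rel1 ∩ Rel2 → Rel1 holds and the join is lossless.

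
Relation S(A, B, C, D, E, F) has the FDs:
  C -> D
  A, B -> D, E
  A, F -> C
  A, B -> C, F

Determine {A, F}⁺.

Start with {A, F}.
A, F -> C applies; add {C} → now {A, C, F}.
C -> D applies; add {D} → now {A, C, D, F}.
No further FD applies.

{A, C, D, F}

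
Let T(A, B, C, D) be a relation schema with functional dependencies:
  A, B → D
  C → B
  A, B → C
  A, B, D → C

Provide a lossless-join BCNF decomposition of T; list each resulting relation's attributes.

{A, C, D}; {B, C}

Candidate keys of the original relation: {A, B}, {A, C}.
{A, B, C, D}: {C} determines {B, C} here but is not a superkey — split on C → B, giving {B, C} and {A, C, D}.
{B, C}: every determinant is a superkey — BCNF.
{A, C, D}: every determinant is a superkey — BCNF.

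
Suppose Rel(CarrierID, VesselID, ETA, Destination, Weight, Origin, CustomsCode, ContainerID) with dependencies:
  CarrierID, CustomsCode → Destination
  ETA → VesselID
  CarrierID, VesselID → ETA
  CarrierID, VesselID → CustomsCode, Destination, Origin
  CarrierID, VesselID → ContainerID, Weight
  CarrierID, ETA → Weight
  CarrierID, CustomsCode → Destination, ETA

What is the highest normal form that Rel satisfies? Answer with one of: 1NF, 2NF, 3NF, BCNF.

3NF

Candidate keys: {CarrierID, CustomsCode}, {CarrierID, ETA}, {CarrierID, VesselID}. Prime attributes: {CarrierID, CustomsCode, ETA, VesselID}.
ETA → VesselID breaks BCNF: {ETA}⁺ = {ETA, VesselID}, so {ETA} is not a superkey.
Since {VesselID} ⊆ prime attributes and every other non-superkey FD also has a prime right side, the schema is in 3NF.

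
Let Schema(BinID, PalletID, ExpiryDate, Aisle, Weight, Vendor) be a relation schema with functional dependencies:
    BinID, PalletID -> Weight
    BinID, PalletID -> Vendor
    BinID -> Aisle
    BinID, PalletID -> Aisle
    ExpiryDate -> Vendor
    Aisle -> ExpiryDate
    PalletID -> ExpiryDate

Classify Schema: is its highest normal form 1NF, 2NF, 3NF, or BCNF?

Candidate key: {BinID, PalletID}. Prime attributes: {BinID, PalletID}.
BinID -> Aisle: {BinID}⁺ = {Aisle, BinID, ExpiryDate, Vendor}, which is not all of the attributes, so the left side is not a superkey — BCNF is violated.
Because {Aisle} is non-prime and the left side of BinID -> Aisle is not a superkey, the relation is not in 3NF.
Since {BinID} ⊂ {BinID, PalletID} and {BinID}⁺ ⊇ {Aisle, ExpiryDate, Vendor} with {Aisle, ExpiryDate, Vendor} non-prime, there is a partial dependency; 2NF fails.

1NF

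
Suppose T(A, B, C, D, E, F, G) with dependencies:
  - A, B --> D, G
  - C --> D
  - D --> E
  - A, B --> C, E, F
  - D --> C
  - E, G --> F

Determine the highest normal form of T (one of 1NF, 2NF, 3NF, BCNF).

2NF

Candidate key: {A, B}. Prime attributes: {A, B}.
C --> D: {C}⁺ = {C, D, E}, which is not all of the attributes, so the left side is not a superkey — BCNF is violated.
C --> D has non-prime {D} on the right and a non-superkey on the left, so 3NF fails.
Checking every proper subset of each key, none determines a non-prime attribute — 2NF is satisfied.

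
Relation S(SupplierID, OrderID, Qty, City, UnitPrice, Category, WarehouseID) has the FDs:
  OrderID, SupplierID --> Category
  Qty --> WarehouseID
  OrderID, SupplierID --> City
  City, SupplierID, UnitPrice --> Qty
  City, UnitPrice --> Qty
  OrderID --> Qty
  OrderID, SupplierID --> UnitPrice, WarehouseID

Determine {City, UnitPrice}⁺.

Start with {City, UnitPrice}.
City, UnitPrice --> Qty applies; add {Qty} → now {City, Qty, UnitPrice}.
Qty --> WarehouseID applies; add {WarehouseID} → now {City, Qty, UnitPrice, WarehouseID}.
No further FD applies.

{City, Qty, UnitPrice, WarehouseID}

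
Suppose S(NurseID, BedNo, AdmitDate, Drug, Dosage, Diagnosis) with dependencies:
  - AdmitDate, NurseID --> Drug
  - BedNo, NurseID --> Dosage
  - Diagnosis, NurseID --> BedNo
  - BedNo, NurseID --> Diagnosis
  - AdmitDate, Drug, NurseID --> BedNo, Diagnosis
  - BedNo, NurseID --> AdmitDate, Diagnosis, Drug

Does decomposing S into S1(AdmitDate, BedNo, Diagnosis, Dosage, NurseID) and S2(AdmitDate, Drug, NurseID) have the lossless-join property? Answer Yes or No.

S1 ∩ S2 = {AdmitDate, NurseID}; its closure under F is {AdmitDate, BedNo, Diagnosis, Dosage, Drug, NurseID}.
S1 is contained in that closure, so S1 ∩ S2 --> S1 holds and the join is lossless.

Yes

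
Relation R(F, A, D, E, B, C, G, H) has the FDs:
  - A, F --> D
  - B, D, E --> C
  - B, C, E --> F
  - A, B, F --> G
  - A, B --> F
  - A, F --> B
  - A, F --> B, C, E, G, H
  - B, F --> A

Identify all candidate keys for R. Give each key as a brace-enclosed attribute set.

{A, B}⁺ = {A, B, C, D, E, F, G, H}, which is every attribute, so {A, B} is a candidate key.
{A, F}⁺ = {A, B, C, D, E, F, G, H}, which is every attribute, so {A, F} is a candidate key.
{B, F}⁺ = {A, B, C, D, E, F, G, H}, which is every attribute, so {B, F} is a candidate key.
{B, C, E}⁺ = {A, B, C, D, E, F, G, H}, which is every attribute, so {B, C, E} is a candidate key.
{B, D, E}⁺ = {A, B, C, D, E, F, G, H}, which is every attribute, so {B, D, E} is a candidate key.
Any other superkey properly contains one of these, so there are no further candidate keys.

{A, B}, {A, F}, {B, C, E}, {B, D, E}, {B, F}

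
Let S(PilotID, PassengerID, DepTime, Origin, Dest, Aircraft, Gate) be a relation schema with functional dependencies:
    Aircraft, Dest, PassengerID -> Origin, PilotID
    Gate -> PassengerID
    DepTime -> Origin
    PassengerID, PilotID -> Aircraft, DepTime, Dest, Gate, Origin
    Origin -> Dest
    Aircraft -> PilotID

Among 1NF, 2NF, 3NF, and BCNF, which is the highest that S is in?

2NF

Candidate keys: {Aircraft, Gate}, {Aircraft, PassengerID}, {Gate, PilotID}, {PassengerID, PilotID}. Prime attributes: {Aircraft, Gate, PassengerID, PilotID}.
For Gate -> PassengerID we have {Gate}⁺ = {Gate, PassengerID}; {Gate} is not a superkey, so BCNF fails.
DepTime -> Origin determines the non-prime attribute {Origin} from a non-superkey — 3NF is violated.
Checking every proper subset of each key, none determines a non-prime attribute — 2NF is satisfied.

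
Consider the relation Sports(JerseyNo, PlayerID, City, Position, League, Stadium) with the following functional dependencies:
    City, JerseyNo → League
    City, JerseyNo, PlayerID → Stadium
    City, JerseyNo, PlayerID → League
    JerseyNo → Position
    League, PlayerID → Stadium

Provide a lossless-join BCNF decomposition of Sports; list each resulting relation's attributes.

{City, JerseyNo, League}; {City, JerseyNo, PlayerID, Stadium}; {JerseyNo, Position}

Candidate key of the original relation: {City, JerseyNo, PlayerID}.
{City, JerseyNo, League, PlayerID, Position, Stadium}: {City, JerseyNo} determines {City, JerseyNo, League, Position} here but is not a superkey — split on City, JerseyNo → League, Position, giving {City, JerseyNo, League, Position} and {City, JerseyNo, PlayerID, Stadium}.
{City, JerseyNo, League, Position}: {JerseyNo} determines {JerseyNo, Position} here but is not a superkey — split on JerseyNo → Position, giving {JerseyNo, Position} and {City, JerseyNo, League}.
{JerseyNo, Position} is in BCNF.
{City, JerseyNo, League} is in BCNF.
{City, JerseyNo, PlayerID, Stadium} is in BCNF.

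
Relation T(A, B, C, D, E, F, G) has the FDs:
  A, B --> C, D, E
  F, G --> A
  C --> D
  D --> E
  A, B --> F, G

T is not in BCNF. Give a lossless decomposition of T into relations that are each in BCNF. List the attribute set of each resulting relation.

{A, F, G}; {B, C, F, G}; {C, D}; {D, E}

Candidate keys of the original relation: {A, B}, {B, F, G}.
In {A, B, C, D, E, F, G}, {F, G} is not a superkey ({F, G}⁺ restricted to this set is {A, F, G}), so split on F, G --> A into {A, F, G} and {B, C, D, E, F, G}.
{A, F, G} has no BCNF violation.
In {B, C, D, E, F, G}, {C} is not a superkey ({C}⁺ restricted to this set is {C, D, E}), so split on C --> D, E into {C, D, E} and {B, C, F, G}.
In {C, D, E}, {D} is not a superkey ({D}⁺ restricted to this set is {D, E}), so split on D --> E into {D, E} and {C, D}.
{D, E} has no BCNF violation.
{C, D} has no BCNF violation.
{B, C, F, G} has no BCNF violation.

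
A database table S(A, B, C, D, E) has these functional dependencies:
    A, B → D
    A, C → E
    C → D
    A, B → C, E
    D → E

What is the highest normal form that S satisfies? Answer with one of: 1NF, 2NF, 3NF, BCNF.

2NF

Candidate key: {A, B}. Prime attributes: {A, B}.
A, C → E breaks BCNF: {A, C}⁺ = {A, C, D, E}, so {A, C} is not a superkey.
Because {E} is non-prime and the left side of A, C → E is not a superkey, the relation is not in 3NF.
Checking every proper subset of each key, none determines a non-prime attribute — 2NF is satisfied.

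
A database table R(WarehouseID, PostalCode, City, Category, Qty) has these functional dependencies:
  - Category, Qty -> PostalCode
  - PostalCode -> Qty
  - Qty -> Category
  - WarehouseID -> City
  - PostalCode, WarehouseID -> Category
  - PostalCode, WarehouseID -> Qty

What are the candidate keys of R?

{PostalCode, WarehouseID}, {Qty, WarehouseID}

{WarehouseID} never appears on the right of any FD, so every key must include it.
Closure of {PostalCode, WarehouseID} is {Category, City, PostalCode, Qty, WarehouseID}, the whole schema; {PostalCode, WarehouseID} is a candidate key.
Closure of {Qty, WarehouseID} is {Category, City, PostalCode, Qty, WarehouseID}, the whole schema; {Qty, WarehouseID} is a candidate key.
No proper subset of any of these is a key, and no other minimal superkey exists.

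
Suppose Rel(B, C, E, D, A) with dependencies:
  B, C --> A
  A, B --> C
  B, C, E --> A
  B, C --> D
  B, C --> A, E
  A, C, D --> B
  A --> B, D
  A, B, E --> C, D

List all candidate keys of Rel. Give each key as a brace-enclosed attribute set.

{A} is a candidate key since {A}⁺ = {A, B, C, D, E} covers every attribute.
{B, C} is a candidate key since {B, C}⁺ = {A, B, C, D, E} covers every attribute.
Any other superkey properly contains one of these, so there are no further candidate keys.

{A}, {B, C}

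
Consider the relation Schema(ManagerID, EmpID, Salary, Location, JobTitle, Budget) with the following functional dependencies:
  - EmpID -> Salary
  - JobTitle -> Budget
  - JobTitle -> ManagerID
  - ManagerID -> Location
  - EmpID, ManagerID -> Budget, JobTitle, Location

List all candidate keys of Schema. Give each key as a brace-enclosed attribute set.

No FD produces {EmpID}, so it must be in every candidate key.
{EmpID, JobTitle} is a candidate key since {EmpID, JobTitle}⁺ = {Budget, EmpID, JobTitle, Location, ManagerID, Salary} covers every attribute.
{EmpID, ManagerID} is a candidate key since {EmpID, ManagerID}⁺ = {Budget, EmpID, JobTitle, Location, ManagerID, Salary} covers every attribute.
These are minimal and exhaustive — every other superkey contains one of them.

{EmpID, JobTitle}, {EmpID, ManagerID}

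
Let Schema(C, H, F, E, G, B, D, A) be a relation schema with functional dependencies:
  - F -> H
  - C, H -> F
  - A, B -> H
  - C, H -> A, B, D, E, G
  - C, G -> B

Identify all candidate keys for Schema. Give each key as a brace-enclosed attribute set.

No FD produces {C}, so it must be in every candidate key.
{C, F}⁺ = {A, B, C, D, E, F, G, H} — all of the relation — so {C, F} is a candidate key.
{C, H}⁺ = {A, B, C, D, E, F, G, H} — all of the relation — so {C, H} is a candidate key.
{A, B, C}⁺ = {A, B, C, D, E, F, G, H} — all of the relation — so {A, B, C} is a candidate key.
{A, C, G}⁺ = {A, B, C, D, E, F, G, H} — all of the relation — so {A, C, G} is a candidate key.
Any other superkey properly contains one of these, so there are no further candidate keys.

{A, B, C}, {A, C, G}, {C, F}, {C, H}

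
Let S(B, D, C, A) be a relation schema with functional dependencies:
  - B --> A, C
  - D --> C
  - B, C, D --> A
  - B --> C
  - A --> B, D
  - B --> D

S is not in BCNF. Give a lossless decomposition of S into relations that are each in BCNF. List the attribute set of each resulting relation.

{A, B, D}; {C, D}

Candidate keys of the original relation: {A}, {B}.
{A, B, C, D}: {D} determines {C, D} here but is not a superkey — split on D --> C, giving {C, D} and {A, B, D}.
{C, D}: every determinant is a superkey — BCNF.
{A, B, D}: every determinant is a superkey — BCNF.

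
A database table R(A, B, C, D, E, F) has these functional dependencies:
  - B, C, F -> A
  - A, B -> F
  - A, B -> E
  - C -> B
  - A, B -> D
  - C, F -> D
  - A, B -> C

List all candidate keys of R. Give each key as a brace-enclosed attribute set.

Closure of {A, B} is {A, B, C, D, E, F}, the whole schema; {A, B} is a candidate key.
Closure of {A, C} is {A, B, C, D, E, F}, the whole schema; {A, C} is a candidate key.
Closure of {C, F} is {A, B, C, D, E, F}, the whole schema; {C, F} is a candidate key.
Any other superkey properly contains one of these, so there are no further candidate keys.

{A, B}, {A, C}, {C, F}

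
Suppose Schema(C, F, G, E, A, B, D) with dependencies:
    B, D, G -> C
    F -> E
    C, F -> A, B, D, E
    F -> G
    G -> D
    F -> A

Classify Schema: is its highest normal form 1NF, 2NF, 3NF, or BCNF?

Candidate keys: {B, F}, {C, F}. Prime attributes: {B, C, F}.
For B, D, G -> C we have {B, D, G}⁺ = {B, C, D, G}; {B, D, G} is not a superkey, so BCNF fails.
F -> E has non-prime {E} on the right and a non-superkey on the left, so 3NF fails.
Since {F} ⊂ {B, F} and {F}⁺ ⊇ {A, D, E, G} with {A, D, E, G} non-prime, there is a partial dependency; 2NF fails.

1NF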